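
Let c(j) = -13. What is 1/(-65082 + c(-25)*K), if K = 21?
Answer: -1/65355 ≈ -1.5301e-5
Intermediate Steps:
1/(-65082 + c(-25)*K) = 1/(-65082 - 13*21) = 1/(-65082 - 273) = 1/(-65355) = -1/65355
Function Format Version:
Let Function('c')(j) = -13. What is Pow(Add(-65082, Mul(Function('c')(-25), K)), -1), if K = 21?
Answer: Rational(-1, 65355) ≈ -1.5301e-5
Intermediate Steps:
Pow(Add(-65082, Mul(Function('c')(-25), K)), -1) = Pow(Add(-65082, Mul(-13, 21)), -1) = Pow(Add(-65082, -273), -1) = Pow(-65355, -1) = Rational(-1, 65355)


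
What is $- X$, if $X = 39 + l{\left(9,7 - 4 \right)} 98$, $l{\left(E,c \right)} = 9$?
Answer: $-921$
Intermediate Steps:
$X = 921$ ($X = 39 + 9 \cdot 98 = 39 + 882 = 921$)
$- X = \left(-1\right) 921 = -921$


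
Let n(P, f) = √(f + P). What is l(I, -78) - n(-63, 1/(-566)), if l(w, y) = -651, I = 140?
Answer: -651 - 13*I*√119426/566 ≈ -651.0 - 7.9374*I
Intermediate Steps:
n(P, f) = √(P + f)
l(I, -78) - n(-63, 1/(-566)) = -651 - √(-63 + 1/(-566)) = -651 - √(-63 - 1/566) = -651 - √(-35659/566) = -651 - 13*I*√119426/566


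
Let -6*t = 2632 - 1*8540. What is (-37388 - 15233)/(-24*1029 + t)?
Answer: 157863/71134 ≈ 2.2192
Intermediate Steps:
t = 2954/3 (t = -(2632 - 1*8540)/6 = -(2632 - 8540)/6 = -1/6*(-5908) = 2954/3 ≈ 984.67)
(-37388 - 15233)/(-24*1029 + t) = (-37388 - 15233)/(-24*1029 + 2954/3) = -52621/(-24696 + 2954/3) = -52621/(-71134/3) = -52621*(-3/71134) = 157863/71134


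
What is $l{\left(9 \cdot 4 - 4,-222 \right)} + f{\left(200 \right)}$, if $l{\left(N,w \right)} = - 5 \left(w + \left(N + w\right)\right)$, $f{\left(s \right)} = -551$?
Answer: $1509$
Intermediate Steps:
$l{\left(N,w \right)} = - 10 w - 5 N$ ($l{\left(N,w \right)} = - 5 \left(N + 2 w\right) = - 10 w - 5 N$)
$l{\left(9 \cdot 4 - 4,-222 \right)} + f{\left(200 \right)} = \left(\left(-10\right) \left(-222\right) - 5 \left(9 \cdot 4 - 4\right)\right) - 551 = \left(2220 - 5 \left(36 - 4\right)\right) - 551 = \left(2220 - 160\right) - 551 = 2060 - 551 = 1509$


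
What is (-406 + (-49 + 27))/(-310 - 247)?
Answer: 428/557 ≈ 0.76840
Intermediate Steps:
(-406 + (-49 + 27))/(-310 - 247) = (-406 - 22)/(-557) = -428*(-1/557) = 428/557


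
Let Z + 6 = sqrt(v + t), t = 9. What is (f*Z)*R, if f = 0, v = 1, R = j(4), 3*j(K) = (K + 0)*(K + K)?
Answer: 0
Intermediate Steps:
j(K) = 2*K**2/3 (j(K) = ((K + 0)*(K + K))/3 = (K*(2*K))/3 = (2*K**2)/3 = 2*K**2/3)
R = 32/3 (R = (2/3)*4**2 = (2/3)*16 = 32/3 ≈ 10.667)
Z = -6 + sqrt(10) (Z = -6 + sqrt(1 + 9) = -6 + sqrt(10) ≈ -2.8377)
(f*Z)*R = (0*(-6 + sqrt(10)))*(32/3) = 0*(32/3) = 0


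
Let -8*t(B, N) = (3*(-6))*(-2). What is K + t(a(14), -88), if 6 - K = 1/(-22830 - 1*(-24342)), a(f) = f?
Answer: 2267/1512 ≈ 1.4993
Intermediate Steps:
K = 9071/1512 (K = 6 - 1/(-22830 - 1*(-24342)) = 6 - 1/(-22830 + 24342) = 6 - 1/1512 = 9071/1512 ≈ 5.9993)
t(B, N) = -9/2 (t(B, N) = -3*(-6)*(-2)/8 = -(-9)*(-2)/4 = -⅛*36 = -9/2)
K + t(a(14), -88) = 9071/1512 - 9/2 = 2267/1512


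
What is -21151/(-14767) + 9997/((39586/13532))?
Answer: 999254121177/292283231 ≈ 3418.8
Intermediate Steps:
-21151/(-14767) + 9997/((39586/13532)) = -21151*(-1/14767) + 9997/((39586*(1/13532))) = 21151/14767 + 9997/(19793/6766) = 21151/14767 + 9997*(6766/19793) = 21151/14767 + 67639702/19793 = 999254121177/292283231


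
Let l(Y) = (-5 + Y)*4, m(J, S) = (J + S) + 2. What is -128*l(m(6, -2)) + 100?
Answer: -412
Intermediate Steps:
m(J, S) = 2 + J + S
l(Y) = -20 + 4*Y
-128*l(m(6, -2)) + 100 = -128*(-20 + 4*(2 + 6 - 2)) + 100 = -128*(-20 + 4*6) + 100 = -128*(-20 + 24) + 100 = -128*4 + 100 = -512 + 100 = -412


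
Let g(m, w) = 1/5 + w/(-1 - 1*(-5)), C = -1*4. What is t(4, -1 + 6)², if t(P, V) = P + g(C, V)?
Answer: 11881/400 ≈ 29.703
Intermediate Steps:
C = -4
g(m, w) = ⅕ + w/4 (g(m, w) = 1*(⅕) + w/(-1 + 5) = ⅕ + w/4)
t(P, V) = ⅕ + P + V/4 (t(P, V) = P + (⅕ + V/4) = ⅕ + P + V/4)
t(4, -1 + 6)² = (⅕ + 4 + (-1 + 6)/4)² = (⅕ + 4 + (¼)*5)² = (⅕ + 4 + 5/4)² = (109/20)² = 11881/400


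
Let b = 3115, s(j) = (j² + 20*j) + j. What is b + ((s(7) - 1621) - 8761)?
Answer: -7071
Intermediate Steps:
s(j) = j² + 21*j
b + ((s(7) - 1621) - 8761) = 3115 + ((7*(21 + 7) - 1621) - 8761) = 3115 + ((7*28 - 1621) - 8761) = 3115 + ((196 - 1621) - 8761) = 3115 + (-1425 - 8761) = 3115 - 10186 = -7071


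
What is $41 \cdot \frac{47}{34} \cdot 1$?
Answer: $\frac{1927}{34} \approx 56.676$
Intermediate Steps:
$41 \cdot \frac{47}{34} \cdot 1 = \frac{1927}{34} \cdot 1 = \frac{1927}{34}$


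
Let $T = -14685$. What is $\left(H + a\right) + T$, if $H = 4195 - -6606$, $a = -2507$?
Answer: $-6391$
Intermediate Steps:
$H = 10801$ ($H = 4195 + 6606 = 10801$)
$\left(H + a\right) + T = \left(10801 - 2507\right) - 14685 = 8294 - 14685 = -6391$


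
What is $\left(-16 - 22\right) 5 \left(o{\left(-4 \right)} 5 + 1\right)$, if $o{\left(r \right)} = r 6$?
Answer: $22610$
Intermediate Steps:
$o{\left(r \right)} = 6 r$
$\left(-16 - 22\right) 5 \left(o{\left(-4 \right)} 5 + 1\right) = \left(-16 - 22\right) 5 \left(6 \left(-4\right) 5 + 1\right) = \left(-38\right) 5 \left(\left(-24\right) 5 + 1\right) = - 190 \left(-120 + 1\right) = \left(-190\right) \left(-119\right) = 22610$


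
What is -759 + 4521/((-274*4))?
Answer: -6105/8 ≈ -763.13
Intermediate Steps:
-759 + 4521/((-274*4)) = -759 + 4521/(-1096) = -759 + 4521*(-1/1096) = -759 - 33/8 = -6105/8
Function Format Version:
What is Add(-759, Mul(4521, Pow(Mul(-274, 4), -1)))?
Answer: Rational(-6105, 8) ≈ -763.13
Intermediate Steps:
Add(-759, Mul(4521, Pow(Mul(-274, 4), -1))) = Add(-759, Mul(4521, Pow(-1096, -1))) = Add(-759, Mul(4521, Rational(-1, 1096))) = Add(-759, Rational(-33, 8)) = Rational(-6105, 8)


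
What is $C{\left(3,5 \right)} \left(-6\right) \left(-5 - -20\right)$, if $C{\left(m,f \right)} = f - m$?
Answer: $-180$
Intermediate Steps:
$C{\left(3,5 \right)} \left(-6\right) \left(-5 - -20\right) = \left(5 - 3\right) \left(-6\right) \left(-5 - -20\right) = \left(5 - 3\right) \left(-6\right) \left(-5 + 20\right) = 2 \left(-6\right) 15 = \left(-12\right) 15 = -180$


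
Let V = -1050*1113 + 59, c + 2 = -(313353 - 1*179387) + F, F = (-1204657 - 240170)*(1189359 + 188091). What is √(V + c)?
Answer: I*√1990178253709 ≈ 1.4107e+6*I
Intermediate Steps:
F = -1990176951150 (F = -1444827*1377450 = -1990176951150)
c = -1990177085118 (c = -2 + (-(313353 - 1*179387) - 1990176951150) = -2 + (-(313353 - 179387) - 1990176951150) = -2 + (-1*133966 - 1990176951150) = -2 + (-133966 - 1990176951150) = -2 - 1990177085116 = -1990177085118)
V = -1168591 (V = -1168650 + 59 = -1168591)
√(V + c) = √(-1168591 - 1990177085118) = √(-1990178253709) = I*√1990178253709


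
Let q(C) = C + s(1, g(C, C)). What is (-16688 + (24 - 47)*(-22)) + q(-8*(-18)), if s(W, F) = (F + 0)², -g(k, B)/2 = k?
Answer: 66906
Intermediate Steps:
g(k, B) = -2*k
s(W, F) = F²
q(C) = C + 4*C² (q(C) = C + (-2*C)² = C + 4*C²)
(-16688 + (24 - 47)*(-22)) + q(-8*(-18)) = (-16688 + (24 - 47)*(-22)) + (-8*(-18))*(1 + 4*(-8*(-18))) = (-16688 - 23*(-22)) + 144*(1 + 4*144) = (-16688 + 506) + 144*(1 + 576) = -16182 + 144*577 = -16182 + 83088 = 66906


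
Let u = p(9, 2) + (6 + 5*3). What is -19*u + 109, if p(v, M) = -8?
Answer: -138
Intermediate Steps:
u = 13 (u = -8 + (6 + 5*3) = -8 + (6 + 15) = -8 + 21 = 13)
-19*u + 109 = -19*13 + 109 = -247 + 109 = -138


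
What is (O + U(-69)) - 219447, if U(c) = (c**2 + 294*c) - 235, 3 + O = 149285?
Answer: -85925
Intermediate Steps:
O = 149282 (O = -3 + 149285 = 149282)
U(c) = -235 + c**2 + 294*c
(O + U(-69)) - 219447 = (149282 + (-235 + (-69)**2 + 294*(-69))) - 219447 = (149282 + (-235 + 4761 - 20286)) - 219447 = (149282 - 15760) - 219447 = 133522 - 219447 = -85925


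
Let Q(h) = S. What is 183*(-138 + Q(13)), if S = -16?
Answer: -28182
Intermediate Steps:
Q(h) = -16
183*(-138 + Q(13)) = 183*(-138 - 16) = 183*(-154) = -28182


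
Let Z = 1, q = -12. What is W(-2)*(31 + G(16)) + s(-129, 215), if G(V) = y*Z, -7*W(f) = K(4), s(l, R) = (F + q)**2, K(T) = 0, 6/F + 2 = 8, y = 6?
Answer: 121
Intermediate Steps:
F = 1 (F = 6/(-2 + 8) = 6/6 = 6*(1/6) = 1)
s(l, R) = 121 (s(l, R) = (1 - 12)**2 = (-11)**2 = 121)
W(f) = 0 (W(f) = -1/7*0 = 0)
G(V) = 6 (G(V) = 6*1 = 6)
W(-2)*(31 + G(16)) + s(-129, 215) = 0*(31 + 6) + 121 = 0*37 + 121 = 0 + 121 = 121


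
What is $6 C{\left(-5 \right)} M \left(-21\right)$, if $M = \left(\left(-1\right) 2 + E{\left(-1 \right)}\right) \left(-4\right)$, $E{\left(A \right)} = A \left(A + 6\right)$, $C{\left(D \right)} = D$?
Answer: $17640$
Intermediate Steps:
$E{\left(A \right)} = A \left(6 + A\right)$
$M = 28$ ($M = \left(\left(-1\right) 2 - \left(6 - 1\right)\right) \left(-4\right) = \left(-2 - 5\right) \left(-4\right) = \left(-7\right) \left(-4\right) = 28$)
$6 C{\left(-5 \right)} M \left(-21\right) = 6 \left(-5\right) 28 \left(-21\right) = \left(-30\right) 28 \left(-21\right) = \left(-840\right) \left(-21\right) = 17640$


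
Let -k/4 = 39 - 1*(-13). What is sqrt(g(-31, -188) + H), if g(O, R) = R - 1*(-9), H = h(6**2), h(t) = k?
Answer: 3*I*sqrt(43) ≈ 19.672*I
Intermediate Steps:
k = -208 (k = -4*(39 - 1*(-13)) = -4*(39 + 13) = -4*52 = -208)
h(t) = -208
H = -208
g(O, R) = 9 + R (g(O, R) = R + 9 = 9 + R)
sqrt(g(-31, -188) + H) = sqrt((9 - 188) - 208) = sqrt(-179 - 208) = sqrt(-387) = 3*I*sqrt(43)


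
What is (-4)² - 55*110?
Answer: -6034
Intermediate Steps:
(-4)² - 55*110 = 16 - 6050 = -6034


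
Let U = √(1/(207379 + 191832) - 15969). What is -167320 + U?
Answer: -167320 + I*√2544970307838638/399211 ≈ -1.6732e+5 + 126.37*I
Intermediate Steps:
U = I*√2544970307838638/399211 (U = √(1/399211 - 15969) = √(-6375000458/399211) = I*√2544970307838638/399211 ≈ 126.37*I)
-167320 + U = -167320 + I*√2544970307838638/399211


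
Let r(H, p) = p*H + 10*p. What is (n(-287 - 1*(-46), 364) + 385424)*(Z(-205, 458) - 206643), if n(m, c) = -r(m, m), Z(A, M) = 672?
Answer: -67919555163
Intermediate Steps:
r(H, p) = 10*p + H*p (r(H, p) = H*p + 10*p = 10*p + H*p)
n(m, c) = -m*(10 + m)
(n(-287 - 1*(-46), 364) + 385424)*(Z(-205, 458) - 206643) = (-(-287 - 1*(-46))*(10 + (-287 - 1*(-46))) + 385424)*(672 - 206643) = (-(-287 + 46)*(10 + (-287 + 46)) + 385424)*(-205971) = (-1*(-241)*(10 - 241) + 385424)*(-205971) = (-1*(-241)*(-231) + 385424)*(-205971) = (-55671 + 385424)*(-205971) = 329753*(-205971) = -67919555163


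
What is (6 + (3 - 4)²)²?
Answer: 49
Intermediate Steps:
(6 + (3 - 4)²)² = (6 + (-1)²)² = (6 + 1)² = 7² = 49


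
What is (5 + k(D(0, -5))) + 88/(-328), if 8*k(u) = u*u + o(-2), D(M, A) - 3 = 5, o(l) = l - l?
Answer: 522/41 ≈ 12.732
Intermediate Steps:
o(l) = 0
D(M, A) = 8 (D(M, A) = 3 + 5 = 8)
k(u) = u**2/8 (k(u) = (u*u + 0)/8 = (u**2 + 0)/8 = u**2/8)
(5 + k(D(0, -5))) + 88/(-328) = (5 + (1/8)*8**2) + 88/(-328) = (5 + (1/8)*64) + 88*(-1/328) = (5 + 8) - 11/41 = 13 - 11/41 = 522/41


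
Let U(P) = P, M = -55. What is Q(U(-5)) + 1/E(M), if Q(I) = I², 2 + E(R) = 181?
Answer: 4476/179 ≈ 25.006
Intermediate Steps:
E(R) = 179 (E(R) = -2 + 181 = 179)
Q(U(-5)) + 1/E(M) = (-5)² + 1/179 = 25 + 1/179 = 4476/179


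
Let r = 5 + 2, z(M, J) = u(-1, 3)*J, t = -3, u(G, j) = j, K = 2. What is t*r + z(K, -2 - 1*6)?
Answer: -45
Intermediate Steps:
z(M, J) = 3*J
r = 7
t*r + z(K, -2 - 1*6) = -3*7 + 3*(-2 - 1*6) = -21 + 3*(-2 - 6) = -21 + 3*(-8) = -21 - 24 = -45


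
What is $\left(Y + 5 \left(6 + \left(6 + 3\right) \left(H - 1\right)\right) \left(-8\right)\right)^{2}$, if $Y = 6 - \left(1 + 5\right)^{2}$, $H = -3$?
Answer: $1368900$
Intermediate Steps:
$Y = -30$ ($Y = 6 - 6^{2} = 6 - 36 = -30$)
$\left(Y + 5 \left(6 + \left(6 + 3\right) \left(H - 1\right)\right) \left(-8\right)\right)^{2} = \left(-30 + 5 \left(6 + \left(6 + 3\right) \left(-3 - 1\right)\right) \left(-8\right)\right)^{2} = \left(-30 + 5 \left(6 + 9 \left(-4\right)\right) \left(-8\right)\right)^{2} = \left(-30 + 5 \left(6 - 36\right) \left(-8\right)\right)^{2} = \left(-30 + 5 \left(-30\right) \left(-8\right)\right)^{2} = \left(-30 - -1200\right)^{2} = \left(-30 + 1200\right)^{2} = 1170^{2} = 1368900$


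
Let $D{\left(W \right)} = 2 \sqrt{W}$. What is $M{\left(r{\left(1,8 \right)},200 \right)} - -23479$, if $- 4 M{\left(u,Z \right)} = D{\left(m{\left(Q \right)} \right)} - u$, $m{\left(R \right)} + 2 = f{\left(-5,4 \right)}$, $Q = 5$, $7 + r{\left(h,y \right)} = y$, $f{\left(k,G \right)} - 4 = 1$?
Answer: $\frac{93917}{4} - \frac{\sqrt{3}}{2} \approx 23478.0$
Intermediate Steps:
$f{\left(k,G \right)} = 5$ ($f{\left(k,G \right)} = 4 + 1 = 5$)
$r{\left(h,y \right)} = -7 + y$
$m{\left(R \right)} = 3$ ($m{\left(R \right)} = -2 + 5 = 3$)
$M{\left(u,Z \right)} = - \frac{\sqrt{3}}{2} + \frac{u}{4}$ ($M{\left(u,Z \right)} = - \frac{2 \sqrt{3} - u}{4} = - \frac{- u + 2 \sqrt{3}}{4} = - \frac{\sqrt{3}}{2} + \frac{u}{4}$)
$M{\left(r{\left(1,8 \right)},200 \right)} - -23479 = \left(- \frac{\sqrt{3}}{2} + \frac{-7 + 8}{4}\right) - -23479 = \left(- \frac{\sqrt{3}}{2} + \frac{1}{4} \cdot 1\right) + 23479 = \left(- \frac{\sqrt{3}}{2} + \frac{1}{4}\right) + 23479 = \left(\frac{1}{4} - \frac{\sqrt{3}}{2}\right) + 23479 = \frac{93917}{4} - \frac{\sqrt{3}}{2}$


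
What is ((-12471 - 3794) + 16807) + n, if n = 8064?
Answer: 8606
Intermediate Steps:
((-12471 - 3794) + 16807) + n = ((-12471 - 3794) + 16807) + 8064 = (-16265 + 16807) + 8064 = 542 + 8064 = 8606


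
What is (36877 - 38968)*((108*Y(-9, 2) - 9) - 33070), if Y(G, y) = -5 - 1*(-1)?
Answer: 70071501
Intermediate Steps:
Y(G, y) = -4 (Y(G, y) = -5 + 1 = -4)
(36877 - 38968)*((108*Y(-9, 2) - 9) - 33070) = (36877 - 38968)*((108*(-4) - 9) - 33070) = -2091*((-432 - 9) - 33070) = -2091*(-441 - 33070) = -2091*(-33511) = 70071501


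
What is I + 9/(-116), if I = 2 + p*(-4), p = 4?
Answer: -1633/116 ≈ -14.078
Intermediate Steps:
I = -14 (I = 2 + 4*(-4) = 2 - 16 = -14)
I + 9/(-116) = -14 + 9/(-116) = -14 - 1/116*9 = -14 - 9/116 = -1633/116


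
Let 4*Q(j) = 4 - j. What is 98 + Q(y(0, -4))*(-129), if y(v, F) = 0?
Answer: -31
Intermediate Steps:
Q(j) = 1 - j/4 (Q(j) = (4 - j)/4 = 1 - j/4)
98 + Q(y(0, -4))*(-129) = 98 + (1 - 1/4*0)*(-129) = 98 + (1 + 0)*(-129) = 98 + 1*(-129) = 98 - 129 = -31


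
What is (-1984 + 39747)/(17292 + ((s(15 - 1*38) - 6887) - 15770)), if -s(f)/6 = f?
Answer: -37763/5227 ≈ -7.2246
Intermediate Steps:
s(f) = -6*f
(-1984 + 39747)/(17292 + ((s(15 - 1*38) - 6887) - 15770)) = (-1984 + 39747)/(17292 + ((-6*(15 - 1*38) - 6887) - 15770)) = 37763/(17292 + ((-6*(15 - 38) - 6887) - 15770)) = 37763/(17292 + ((-6*(-23) - 6887) - 15770)) = 37763/(17292 + ((138 - 6887) - 15770)) = 37763/(17292 + (-6749 - 15770)) = 37763/(17292 - 22519) = 37763/(-5227) = 37763*(-1/5227) = -37763/5227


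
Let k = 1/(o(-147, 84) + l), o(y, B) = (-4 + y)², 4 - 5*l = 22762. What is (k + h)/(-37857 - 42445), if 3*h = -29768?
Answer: 2716240681/21981949782 ≈ 0.12357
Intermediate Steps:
h = -29768/3 (h = (⅓)*(-29768) = -29768/3 ≈ -9922.7)
l = -22758/5 (l = ⅘ - ⅕*22762 = ⅘ - 22762/5 = -22758/5 ≈ -4551.6)
k = 5/91247 (k = 1/((-4 - 147)² - 22758/5) = 1/((-151)² - 22758/5) = 1/(22801 - 22758/5) = 1/(91247/5) = 5/91247 ≈ 5.4796e-5)
(k + h)/(-37857 - 42445) = (5/91247 - 29768/3)/(-37857 - 42445) = -2716240681/273741/(-80302) = -2716240681/273741*(-1/80302) = 2716240681/21981949782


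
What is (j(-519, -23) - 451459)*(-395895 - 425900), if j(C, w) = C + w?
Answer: 371452161795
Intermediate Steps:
(j(-519, -23) - 451459)*(-395895 - 425900) = ((-519 - 23) - 451459)*(-395895 - 425900) = (-542 - 451459)*(-821795) = -452001*(-821795) = 371452161795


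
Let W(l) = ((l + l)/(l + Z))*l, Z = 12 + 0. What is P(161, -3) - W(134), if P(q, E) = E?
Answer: -18175/73 ≈ -248.97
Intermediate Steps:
Z = 12
W(l) = 2*l²/(12 + l) (W(l) = ((l + l)/(l + 12))*l = ((2*l)/(12 + l))*l = (2*l/(12 + l))*l = 2*l²/(12 + l))
P(161, -3) - W(134) = -3 - 2*134²/(12 + 134) = -3 - 2*17956/146 = -3 - 1*17956/73 = -3 - 17956/73 = -18175/73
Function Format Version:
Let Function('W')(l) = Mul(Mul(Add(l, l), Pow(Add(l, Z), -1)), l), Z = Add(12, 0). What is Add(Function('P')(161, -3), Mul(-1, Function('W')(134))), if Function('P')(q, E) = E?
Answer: Rational(-18175, 73) ≈ -248.97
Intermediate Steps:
Z = 12
Function('W')(l) = Mul(2, Pow(l, 2), Pow(Add(12, l), -1)) (Function('W')(l) = Mul(Mul(Add(l, l), Pow(Add(l, 12), -1)), l) = Mul(Mul(Mul(2, l), Pow(Add(12, l), -1)), l) = Mul(Mul(2, l, Pow(Add(12, l), -1)), l) = Mul(2, Pow(l, 2), Pow(Add(12, l), -1)))
Add(Function('P')(161, -3), Mul(-1, Function('W')(134))) = Add(-3, Mul(-1, Mul(2, Pow(134, 2), Pow(Add(12, 134), -1)))) = Add(-3, Mul(-1, Mul(2, 17956, Pow(146, -1)))) = Add(-3, Mul(-1, Mul(2, 17956, Rational(1, 146)))) = Add(-3, Mul(-1, Rational(17956, 73))) = Add(-3, Rational(-17956, 73)) = Rational(-18175, 73)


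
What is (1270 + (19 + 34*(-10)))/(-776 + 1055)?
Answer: 949/279 ≈ 3.4014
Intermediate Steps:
(1270 + (19 + 34*(-10)))/(-776 + 1055) = (1270 + (19 - 340))/279 = (1270 - 321)*(1/279) = 949*(1/279) = 949/279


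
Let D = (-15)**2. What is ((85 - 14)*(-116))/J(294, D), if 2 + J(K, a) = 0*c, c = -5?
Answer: 4118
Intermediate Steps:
D = 225
J(K, a) = -2 (J(K, a) = -2 + 0*(-5) = -2 + 0 = -2)
((85 - 14)*(-116))/J(294, D) = ((85 - 14)*(-116))/(-2) = (71*(-116))*(-1/2) = -8236*(-1/2) = 4118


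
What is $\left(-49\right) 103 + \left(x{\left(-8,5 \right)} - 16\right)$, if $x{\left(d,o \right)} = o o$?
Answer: $-5038$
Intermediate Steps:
$x{\left(d,o \right)} = o^{2}$
$\left(-49\right) 103 + \left(x{\left(-8,5 \right)} - 16\right) = \left(-49\right) 103 + \left(5^{2} - 16\right) = -5047 + \left(25 - 16\right) = -5047 + 9 = -5038$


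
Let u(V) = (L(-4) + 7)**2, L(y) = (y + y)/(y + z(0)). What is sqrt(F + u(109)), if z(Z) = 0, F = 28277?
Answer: sqrt(28358) ≈ 168.40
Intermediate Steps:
L(y) = 2 (L(y) = (y + y)/(y + 0) = (2*y)/y = 2)
u(V) = 81 (u(V) = (2 + 7)**2 = 9**2 = 81)
sqrt(F + u(109)) = sqrt(28277 + 81) = sqrt(28358)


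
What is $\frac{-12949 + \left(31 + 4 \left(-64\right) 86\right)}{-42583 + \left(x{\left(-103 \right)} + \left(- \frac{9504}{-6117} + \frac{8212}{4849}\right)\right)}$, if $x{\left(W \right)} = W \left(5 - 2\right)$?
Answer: $\frac{172698167837}{212022929556} \approx 0.81453$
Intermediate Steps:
$x{\left(W \right)} = 3 W$ ($x{\left(W \right)} = W 3 = 3 W$)
$\frac{-12949 + \left(31 + 4 \left(-64\right) 86\right)}{-42583 + \left(x{\left(-103 \right)} + \left(- \frac{9504}{-6117} + \frac{8212}{4849}\right)\right)} = \frac{-12949 + \left(31 + 4 \left(-64\right) 86\right)}{-42583 + \left(3 \left(-103\right) + \left(- \frac{9504}{-6117} + \frac{8212}{4849}\right)\right)} = \frac{-12949 + \left(31 - 22016\right)}{-42583 + \left(-309 + \left(\left(-9504\right) \left(- \frac{1}{6117}\right) + 8212 \cdot \frac{1}{4849}\right)\right)} = \frac{-12949 + \left(31 - 22016\right)}{-42583 + \left(-309 + \left(\frac{3168}{2039} + \frac{8212}{4849}\right)\right)} = \frac{-12949 - 21985}{-42583 + \left(-309 + \frac{32105900}{9887111}\right)} = - \frac{34934}{-42583 - \frac{3023011399}{9887111}} = - \frac{34934}{- \frac{424045859112}{9887111}} = \left(-34934\right) \left(- \frac{9887111}{424045859112}\right) = \frac{172698167837}{212022929556}$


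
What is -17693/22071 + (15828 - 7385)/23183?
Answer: -223831366/511671993 ≈ -0.43745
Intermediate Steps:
-17693/22071 + (15828 - 7385)/23183 = -17693*1/22071 + 8443*(1/23183) = -17693/22071 + 8443/23183 = -223831366/511671993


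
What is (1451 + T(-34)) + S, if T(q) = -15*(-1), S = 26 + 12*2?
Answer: 1516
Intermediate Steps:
S = 50 (S = 26 + 24 = 50)
T(q) = 15
(1451 + T(-34)) + S = (1451 + 15) + 50 = 1466 + 50 = 1516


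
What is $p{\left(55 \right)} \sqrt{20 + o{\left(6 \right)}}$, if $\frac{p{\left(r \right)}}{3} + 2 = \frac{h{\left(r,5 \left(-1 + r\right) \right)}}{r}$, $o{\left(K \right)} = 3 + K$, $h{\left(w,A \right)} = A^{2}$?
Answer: $\frac{43674 \sqrt{29}}{11} \approx 21381.0$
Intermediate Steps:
$p{\left(r \right)} = -6 + \frac{3 \left(-5 + 5 r\right)^{2}}{r}$ ($p{\left(r \right)} = -6 + 3 \frac{\left(5 \left(-1 + r\right)\right)^{2}}{r} = -6 + 3 \frac{\left(-5 + 5 r\right)^{2}}{r} = -6 + \frac{3 \left(-5 + 5 r\right)^{2}}{r}$)
$p{\left(55 \right)} \sqrt{20 + o{\left(6 \right)}} = \left(-6 + \frac{75 \left(-1 + 55\right)^{2}}{55}\right) \sqrt{20 + \left(3 + 6\right)} = \left(-6 + 75 \cdot \frac{1}{55} \cdot 54^{2}\right) \sqrt{20 + 9} = \left(-6 + 75 \cdot \frac{1}{55} \cdot 2916\right) \sqrt{29} = \left(-6 + \frac{43740}{11}\right) \sqrt{29} = \frac{43674 \sqrt{29}}{11}$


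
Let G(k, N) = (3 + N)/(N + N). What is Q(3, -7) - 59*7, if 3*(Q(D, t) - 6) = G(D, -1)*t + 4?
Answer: -1210/3 ≈ -403.33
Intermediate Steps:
G(k, N) = (3 + N)/(2*N) (G(k, N) = (3 + N)/((2*N)) = (3 + N)*(1/(2*N)) = (3 + N)/(2*N))
Q(D, t) = 22/3 - t/3 (Q(D, t) = 6 + (((½)*(3 - 1)/(-1))*t + 4)/3 = 6 + (((½)*(-1)*2)*t + 4)/3 = 6 + (-t + 4)/3 = 6 + (4 - t)/3 = 6 + (4/3 - t/3) = 22/3 - t/3)
Q(3, -7) - 59*7 = (22/3 - ⅓*(-7)) - 59*7 = (22/3 + 7/3) - 413 = 29/3 - 413 = -1210/3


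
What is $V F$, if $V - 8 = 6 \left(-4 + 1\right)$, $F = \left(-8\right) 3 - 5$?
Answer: $290$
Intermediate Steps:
$F = -29$ ($F = -24 - 5 = -29$)
$V = -10$ ($V = 8 + 6 \left(-4 + 1\right) = 8 + 6 \left(-3\right) = 8 - 18 = -10$)
$V F = \left(-10\right) \left(-29\right) = 290$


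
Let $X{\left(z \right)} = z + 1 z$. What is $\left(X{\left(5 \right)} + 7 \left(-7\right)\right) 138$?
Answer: $-5382$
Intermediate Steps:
$X{\left(z \right)} = 2 z$ ($X{\left(z \right)} = z + z = 2 z$)
$\left(X{\left(5 \right)} + 7 \left(-7\right)\right) 138 = \left(2 \cdot 5 + 7 \left(-7\right)\right) 138 = \left(10 - 49\right) 138 = \left(-39\right) 138 = -5382$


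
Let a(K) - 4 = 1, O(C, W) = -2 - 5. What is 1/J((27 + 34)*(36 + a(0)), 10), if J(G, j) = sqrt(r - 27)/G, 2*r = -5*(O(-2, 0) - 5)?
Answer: 2501*sqrt(3)/3 ≈ 1444.0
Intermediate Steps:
O(C, W) = -7
a(K) = 5 (a(K) = 4 + 1 = 5)
r = 30 (r = (-5*(-7 - 5))/2 = (-5*(-12))/2 = (1/2)*60 = 30)
J(G, j) = sqrt(3)/G (J(G, j) = sqrt(30 - 27)/G = sqrt(3)/G)
1/J((27 + 34)*(36 + a(0)), 10) = 1/(sqrt(3)/(((27 + 34)*(36 + 5)))) = 1/(sqrt(3)/((61*41))) = 1/(sqrt(3)/2501) = 2501*sqrt(3)/3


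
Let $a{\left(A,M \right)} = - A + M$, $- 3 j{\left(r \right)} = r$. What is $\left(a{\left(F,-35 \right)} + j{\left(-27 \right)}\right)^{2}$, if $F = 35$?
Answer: $3721$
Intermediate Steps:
$j{\left(r \right)} = - \frac{r}{3}$
$a{\left(A,M \right)} = M - A$
$\left(a{\left(F,-35 \right)} + j{\left(-27 \right)}\right)^{2} = \left(\left(-35 - 35\right) - -9\right)^{2} = \left(\left(-35 - 35\right) + 9\right)^{2} = \left(-70 + 9\right)^{2} = \left(-61\right)^{2} = 3721$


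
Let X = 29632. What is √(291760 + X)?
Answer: 4*√20087 ≈ 566.91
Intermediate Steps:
√(291760 + X) = √(291760 + 29632) = √321392 = 4*√20087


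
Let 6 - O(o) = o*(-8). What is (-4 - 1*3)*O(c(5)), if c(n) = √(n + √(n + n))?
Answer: -42 - 56*√(5 + √10) ≈ -201.99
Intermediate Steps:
c(n) = √(n + √2*√n) (c(n) = √(n + √(2*n)) = √(n + √2*√n))
O(o) = 6 + 8*o (O(o) = 6 - o*(-8) = 6 - (-8)*o = 6 + 8*o)
(-4 - 1*3)*O(c(5)) = (-4 - 1*3)*(6 + 8*√(5 + √2*√5)) = (-4 - 3)*(6 + 8*√(5 + √10)) = -7*(6 + 8*√(5 + √10)) = -42 - 56*√(5 + √10)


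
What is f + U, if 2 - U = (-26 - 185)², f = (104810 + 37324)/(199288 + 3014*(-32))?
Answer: -763031971/17140 ≈ -44518.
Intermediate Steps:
f = 23689/17140 (f = 142134/(199288 - 96448) = 142134/102840 = 142134*(1/102840) = 23689/17140 ≈ 1.3821)
U = -44519 (U = 2 - (-26 - 185)² = 2 - 1*(-211)² = 2 - 1*44521 = 2 - 44521 = -44519)
f + U = 23689/17140 - 44519 = -763031971/17140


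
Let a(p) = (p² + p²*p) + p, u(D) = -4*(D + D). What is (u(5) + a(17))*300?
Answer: 1553700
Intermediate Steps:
u(D) = -8*D
a(p) = p + p² + p³ (a(p) = (p² + p³) + p = p + p² + p³)
(u(5) + a(17))*300 = (-8*5 + 17*(1 + 17 + 17²))*300 = (-40 + 17*(1 + 17 + 289))*300 = (-40 + 17*307)*300 = (-40 + 5219)*300 = 5179*300 = 1553700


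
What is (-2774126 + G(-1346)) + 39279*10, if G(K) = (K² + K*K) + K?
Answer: 1240750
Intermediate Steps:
G(K) = K + 2*K² (G(K) = (K² + K²) + K = 2*K² + K = K + 2*K²)
(-2774126 + G(-1346)) + 39279*10 = (-2774126 - 1346*(1 + 2*(-1346))) + 39279*10 = (-2774126 - 1346*(1 - 2692)) + 392790 = (-2774126 - 1346*(-2691)) + 392790 = (-2774126 + 3622086) + 392790 = 847960 + 392790 = 1240750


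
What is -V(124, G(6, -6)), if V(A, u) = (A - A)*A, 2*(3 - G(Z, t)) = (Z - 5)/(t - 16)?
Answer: 0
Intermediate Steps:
G(Z, t) = 3 - (-5 + Z)/(2*(-16 + t)) (G(Z, t) = 3 - (Z - 5)/(2*(t - 16)) = 3 - (-5 + Z)/(2*(-16 + t)))
V(A, u) = 0 (V(A, u) = 0*A = 0)
-V(124, G(6, -6)) = -1*0 = 0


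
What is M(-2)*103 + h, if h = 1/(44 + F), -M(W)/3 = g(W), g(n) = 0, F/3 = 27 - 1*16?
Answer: 1/77 ≈ 0.012987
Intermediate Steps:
F = 33 (F = 3*(27 - 1*16) = 3*(27 - 16) = 3*11 = 33)
M(W) = 0 (M(W) = -3*0 = 0)
h = 1/77 (h = 1/(44 + 33) = 1/77 ≈ 0.012987)
M(-2)*103 + h = 0*103 + 1/77 = 0 + 1/77 = 1/77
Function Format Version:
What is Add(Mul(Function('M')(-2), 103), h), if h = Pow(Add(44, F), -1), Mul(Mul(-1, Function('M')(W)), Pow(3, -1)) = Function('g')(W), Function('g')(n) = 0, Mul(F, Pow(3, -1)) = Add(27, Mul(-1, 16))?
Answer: Rational(1, 77) ≈ 0.012987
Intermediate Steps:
F = 33 (F = Mul(3, Add(27, Mul(-1, 16))) = Mul(3, Add(27, -16)) = Mul(3, 11) = 33)
Function('M')(W) = 0 (Function('M')(W) = Mul(-3, 0) = 0)
h = Rational(1, 77) (h = Pow(Add(44, 33), -1) = Pow(77, -1) = Rational(1, 77) ≈ 0.012987)
Add(Mul(Function('M')(-2), 103), h) = Add(Mul(0, 103), Rational(1, 77)) = Add(0, Rational(1, 77)) = Rational(1, 77)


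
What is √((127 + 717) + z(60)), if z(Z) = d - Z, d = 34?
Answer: √818 ≈ 28.601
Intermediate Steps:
z(Z) = 34 - Z
√((127 + 717) + z(60)) = √((127 + 717) + (34 - 1*60)) = √(844 + (34 - 60)) = √(844 - 26) = √818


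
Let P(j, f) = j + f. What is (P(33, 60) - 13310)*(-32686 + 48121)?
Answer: -204004395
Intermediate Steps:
P(j, f) = f + j
(P(33, 60) - 13310)*(-32686 + 48121) = ((60 + 33) - 13310)*(-32686 + 48121) = (93 - 13310)*15435 = -13217*15435 = -204004395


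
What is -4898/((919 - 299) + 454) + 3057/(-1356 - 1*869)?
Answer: -7090634/1194825 ≈ -5.9345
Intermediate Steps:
-4898/((919 - 299) + 454) + 3057/(-1356 - 1*869) = -4898/(620 + 454) + 3057/(-1356 - 869) = -4898/1074 + 3057/(-2225) = -4898*1/1074 + 3057*(-1/2225) = -2449/537 - 3057/2225 = -7090634/1194825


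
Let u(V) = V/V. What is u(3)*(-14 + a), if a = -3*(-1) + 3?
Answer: -8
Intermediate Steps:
u(V) = 1
a = 6 (a = 3 + 3 = 6)
u(3)*(-14 + a) = 1*(-14 + 6) = 1*(-8) = -8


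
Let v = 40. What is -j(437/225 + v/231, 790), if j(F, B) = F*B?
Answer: -5790542/3465 ≈ -1671.2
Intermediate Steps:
j(F, B) = B*F
-j(437/225 + v/231, 790) = -790*(437/225 + 40/231) = -790*36649/17325 = -1*5790542/3465 = -5790542/3465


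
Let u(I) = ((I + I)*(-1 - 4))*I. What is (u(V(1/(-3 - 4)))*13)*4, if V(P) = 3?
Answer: -4680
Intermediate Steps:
u(I) = -10*I**2 (u(I) = ((2*I)*(-5))*I = (-10*I)*I = -10*I**2)
(u(V(1/(-3 - 4)))*13)*4 = (-10*3**2*13)*4 = (-10*9*13)*4 = -90*13*4 = -1170*4 = -4680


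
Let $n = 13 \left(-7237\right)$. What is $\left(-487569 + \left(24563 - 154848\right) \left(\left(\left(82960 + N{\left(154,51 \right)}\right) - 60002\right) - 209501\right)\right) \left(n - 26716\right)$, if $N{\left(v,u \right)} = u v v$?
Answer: $16099645969204578$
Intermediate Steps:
$N{\left(v,u \right)} = u v^{2}$
$n = -94081$
$\left(-487569 + \left(24563 - 154848\right) \left(\left(\left(82960 + N{\left(154,51 \right)}\right) - 60002\right) - 209501\right)\right) \left(n - 26716\right) = \left(-487569 + \left(24563 - 154848\right) \left(\left(\left(82960 + 51 \cdot 154^{2}\right) - 60002\right) - 209501\right)\right) \left(-94081 - 26716\right) = \left(-487569 - 130285 \left(\left(\left(82960 + 51 \cdot 23716\right) - 60002\right) - 209501\right)\right) \left(-120797\right) = \left(-487569 - 130285 \left(\left(\left(82960 + 1209516\right) - 60002\right) - 209501\right)\right) \left(-120797\right) = \left(-487569 - 130285 \left(\left(1292476 - 60002\right) - 209501\right)\right) \left(-120797\right) = \left(-487569 - 130285 \left(1232474 - 209501\right)\right) \left(-120797\right) = \left(-487569 - 133278037305\right) \left(-120797\right) = \left(-133278524874\right) \left(-120797\right) = 16099645969204578$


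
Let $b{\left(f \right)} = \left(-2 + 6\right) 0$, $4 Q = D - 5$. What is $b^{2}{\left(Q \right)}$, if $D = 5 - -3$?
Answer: $0$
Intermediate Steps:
$D = 8$ ($D = 5 + 3 = 8$)
$Q = \frac{3}{4}$ ($Q = \frac{8 - 5}{4} = \frac{1}{4} \cdot 3 = \frac{3}{4} \approx 0.75$)
$b{\left(f \right)} = 0$ ($b{\left(f \right)} = 4 \cdot 0 = 0$)
$b^{2}{\left(Q \right)} = 0^{2} = 0$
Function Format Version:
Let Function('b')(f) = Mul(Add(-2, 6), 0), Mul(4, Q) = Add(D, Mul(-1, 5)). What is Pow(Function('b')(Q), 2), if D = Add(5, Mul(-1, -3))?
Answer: 0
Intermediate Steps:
D = 8 (D = Add(5, 3) = 8)
Q = Rational(3, 4) (Q = Mul(Rational(1, 4), Add(8, Mul(-1, 5))) = Mul(Rational(1, 4), Add(8, -5)) = Mul(Rational(1, 4), 3) = Rational(3, 4) ≈ 0.75000)
Function('b')(f) = 0 (Function('b')(f) = Mul(4, 0) = 0)
Pow(Function('b')(Q), 2) = Pow(0, 2) = 0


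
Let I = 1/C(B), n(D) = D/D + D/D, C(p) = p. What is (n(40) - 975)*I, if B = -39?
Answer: 973/39 ≈ 24.949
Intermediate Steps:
n(D) = 2 (n(D) = 1 + 1 = 2)
I = -1/39 (I = 1/(-39) = -1/39 ≈ -0.025641)
(n(40) - 975)*I = (2 - 975)*(-1/39) = -973*(-1/39) = 973/39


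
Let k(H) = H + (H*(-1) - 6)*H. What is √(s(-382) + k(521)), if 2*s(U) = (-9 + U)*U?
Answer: I*√199365 ≈ 446.5*I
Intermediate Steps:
k(H) = H + H*(-6 - H) (k(H) = H + (-H - 6)*H = H + (-6 - H)*H = H + H*(-6 - H))
s(U) = U*(-9 + U)/2 (s(U) = ((-9 + U)*U)/2 = (U*(-9 + U))/2 = U*(-9 + U)/2)
√(s(-382) + k(521)) = √((½)*(-382)*(-9 - 382) - 1*521*(5 + 521)) = √((½)*(-382)*(-391) - 1*521*526) = √(74681 - 274046) = √(-199365) = I*√199365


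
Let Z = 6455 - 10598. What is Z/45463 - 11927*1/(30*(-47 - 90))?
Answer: 525209471/186852930 ≈ 2.8108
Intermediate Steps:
Z = -4143
Z/45463 - 11927*1/(30*(-47 - 90)) = -4143/45463 - 11927*1/(30*(-47 - 90)) = -4143*1/45463 - 11927/(30*(-137)) = -4143/45463 - 11927/(-4110) = -4143/45463 - 11927*(-1/4110) = -4143/45463 + 11927/4110 = 525209471/186852930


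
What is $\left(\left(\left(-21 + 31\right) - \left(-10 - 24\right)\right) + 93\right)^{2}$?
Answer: $18769$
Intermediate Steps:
$\left(\left(\left(-21 + 31\right) - \left(-10 - 24\right)\right) + 93\right)^{2} = \left(\left(10 - -34\right) + 93\right)^{2} = \left(\left(10 + 34\right) + 93\right)^{2} = \left(44 + 93\right)^{2} = 137^{2} = 18769$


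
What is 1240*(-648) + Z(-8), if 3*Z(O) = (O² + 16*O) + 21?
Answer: -2410603/3 ≈ -8.0353e+5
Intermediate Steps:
Z(O) = 7 + O²/3 + 16*O/3 (Z(O) = ((O² + 16*O) + 21)/3 = (21 + O² + 16*O)/3 = 7 + O²/3 + 16*O/3)
1240*(-648) + Z(-8) = 1240*(-648) + (7 + (⅓)*(-8)² + (16/3)*(-8)) = -803520 + (7 + (⅓)*64 - 128/3) = -803520 + (7 + 64/3 - 128/3) = -803520 - 43/3 = -2410603/3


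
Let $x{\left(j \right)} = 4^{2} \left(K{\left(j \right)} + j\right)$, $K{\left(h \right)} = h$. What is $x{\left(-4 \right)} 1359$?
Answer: $-173952$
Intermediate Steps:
$x{\left(j \right)} = 32 j$ ($x{\left(j \right)} = 4^{2} \left(j + j\right) = 16 \cdot 2 j = 32 j$)
$x{\left(-4 \right)} 1359 = 32 \left(-4\right) 1359 = \left(-128\right) 1359 = -173952$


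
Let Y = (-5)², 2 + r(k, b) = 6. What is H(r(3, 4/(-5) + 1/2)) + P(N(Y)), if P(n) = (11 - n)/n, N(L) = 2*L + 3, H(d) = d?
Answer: 170/53 ≈ 3.2075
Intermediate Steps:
r(k, b) = 4 (r(k, b) = -2 + 6 = 4)
Y = 25
N(L) = 3 + 2*L
P(n) = (11 - n)/n
H(r(3, 4/(-5) + 1/2)) + P(N(Y)) = 4 + (11 - (3 + 2*25))/(3 + 2*25) = 4 + (11 - (3 + 50))/(3 + 50) = 4 + (11 - 1*53)/53 = 4 + (11 - 53)/53 = 4 + (1/53)*(-42) = 4 - 42/53 = 170/53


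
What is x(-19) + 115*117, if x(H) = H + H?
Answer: 13417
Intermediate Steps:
x(H) = 2*H
x(-19) + 115*117 = 2*(-19) + 115*117 = -38 + 13455 = 13417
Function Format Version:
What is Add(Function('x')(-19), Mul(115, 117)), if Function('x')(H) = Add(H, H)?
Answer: 13417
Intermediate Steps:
Function('x')(H) = Mul(2, H)
Add(Function('x')(-19), Mul(115, 117)) = Add(Mul(2, -19), Mul(115, 117)) = Add(-38, 13455) = 13417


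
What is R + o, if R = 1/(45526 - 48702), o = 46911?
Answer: 148989335/3176 ≈ 46911.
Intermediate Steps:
R = -1/3176 (R = 1/(-3176) = -1/3176 ≈ -0.00031486)
R + o = -1/3176 + 46911 = 148989335/3176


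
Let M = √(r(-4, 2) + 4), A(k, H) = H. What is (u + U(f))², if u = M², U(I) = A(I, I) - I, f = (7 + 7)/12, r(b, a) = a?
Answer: 36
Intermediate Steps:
M = √6 (M = √(2 + 4) = √6 ≈ 2.4495)
f = 7/6 (f = 14*(1/12) = 7/6 ≈ 1.1667)
U(I) = 0 (U(I) = I - I = 0)
u = 6 (u = (√6)² = 6)
(u + U(f))² = (6 + 0)² = 6² = 36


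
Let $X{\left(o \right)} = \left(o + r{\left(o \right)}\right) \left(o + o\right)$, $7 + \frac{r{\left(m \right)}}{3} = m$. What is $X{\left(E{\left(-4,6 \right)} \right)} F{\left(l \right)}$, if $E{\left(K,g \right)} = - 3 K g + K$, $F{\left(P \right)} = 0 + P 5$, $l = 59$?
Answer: $10070120$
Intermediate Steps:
$F{\left(P \right)} = 5 P$ ($F{\left(P \right)} = 0 + 5 P = 5 P$)
$r{\left(m \right)} = -21 + 3 m$
$E{\left(K,g \right)} = K - 3 K g$ ($E{\left(K,g \right)} = - 3 K g + K = K - 3 K g$)
$X{\left(o \right)} = 2 o \left(-21 + 4 o\right)$ ($X{\left(o \right)} = \left(o + \left(-21 + 3 o\right)\right) \left(o + o\right) = \left(-21 + 4 o\right) 2 o = 2 o \left(-21 + 4 o\right)$)
$X{\left(E{\left(-4,6 \right)} \right)} F{\left(l \right)} = 2 \left(- 4 \left(1 - 18\right)\right) \left(-21 + 4 \left(- 4 \left(1 - 18\right)\right)\right) 5 \cdot 59 = 2 \left(- 4 \left(1 - 18\right)\right) \left(-21 + 4 \left(- 4 \left(1 - 18\right)\right)\right) 295 = 2 \left(\left(-4\right) \left(-17\right)\right) \left(-21 + 4 \left(\left(-4\right) \left(-17\right)\right)\right) 295 = 2 \cdot 68 \left(-21 + 4 \cdot 68\right) 295 = 2 \cdot 68 \left(-21 + 272\right) 295 = 2 \cdot 68 \cdot 251 \cdot 295 = 34136 \cdot 295 = 10070120$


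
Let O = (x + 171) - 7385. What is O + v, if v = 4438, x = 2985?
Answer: 209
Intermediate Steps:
O = -4229 (O = (2985 + 171) - 7385 = 3156 - 7385 = -4229)
O + v = -4229 + 4438 = 209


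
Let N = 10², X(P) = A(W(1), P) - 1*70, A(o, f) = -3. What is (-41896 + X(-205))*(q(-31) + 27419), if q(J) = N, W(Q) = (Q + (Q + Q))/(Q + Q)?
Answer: -1154944911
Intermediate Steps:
W(Q) = 3/2 (W(Q) = (Q + 2*Q)/((2*Q)) = (3*Q)*(1/(2*Q)) = 3/2)
X(P) = -73 (X(P) = -3 - 1*70 = -3 - 70 = -73)
N = 100
q(J) = 100
(-41896 + X(-205))*(q(-31) + 27419) = (-41896 - 73)*(100 + 27419) = -41969*27519 = -1154944911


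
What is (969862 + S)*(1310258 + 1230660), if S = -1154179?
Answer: -468334383006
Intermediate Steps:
(969862 + S)*(1310258 + 1230660) = (969862 - 1154179)*(1310258 + 1230660) = -184317*2540918 = -468334383006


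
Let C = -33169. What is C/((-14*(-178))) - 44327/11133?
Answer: -479733361/27743436 ≈ -17.292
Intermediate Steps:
C/((-14*(-178))) - 44327/11133 = -33169/((-14*(-178))) - 44327/11133 = -33169/2492 - 44327*1/11133 = -33169*1/2492 - 44327/11133 = -33169/2492 - 44327/11133 = -479733361/27743436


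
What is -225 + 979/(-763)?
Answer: -172654/763 ≈ -226.28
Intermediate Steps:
-225 + 979/(-763) = -225 - 1/763*979 = -225 - 979/763 = -172654/763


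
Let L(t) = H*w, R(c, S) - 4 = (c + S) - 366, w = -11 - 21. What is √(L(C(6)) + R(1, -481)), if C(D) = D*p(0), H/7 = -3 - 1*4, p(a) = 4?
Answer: 11*√6 ≈ 26.944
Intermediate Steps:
w = -32
R(c, S) = -362 + S + c (R(c, S) = 4 + ((c + S) - 366) = 4 + ((S + c) - 366) = 4 + (-366 + S + c) = -362 + S + c)
H = -49 (H = 7*(-3 - 1*4) = 7*(-3 - 4) = 7*(-7) = -49)
C(D) = 4*D (C(D) = D*4 = 4*D)
L(t) = 1568 (L(t) = -49*(-32) = 1568)
√(L(C(6)) + R(1, -481)) = √(1568 + (-362 - 481 + 1)) = √(1568 - 842) = √726 = 11*√6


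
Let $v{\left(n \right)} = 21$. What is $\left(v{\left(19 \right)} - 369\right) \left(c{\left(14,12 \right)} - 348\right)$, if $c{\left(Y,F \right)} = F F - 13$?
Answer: $75516$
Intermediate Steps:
$c{\left(Y,F \right)} = -13 + F^{2}$ ($c{\left(Y,F \right)} = F^{2} - 13 = -13 + F^{2}$)
$\left(v{\left(19 \right)} - 369\right) \left(c{\left(14,12 \right)} - 348\right) = \left(21 - 369\right) \left(\left(-13 + 12^{2}\right) - 348\right) = - 348 \left(\left(-13 + 144\right) - 348\right) = - 348 \left(131 - 348\right) = \left(-348\right) \left(-217\right) = 75516$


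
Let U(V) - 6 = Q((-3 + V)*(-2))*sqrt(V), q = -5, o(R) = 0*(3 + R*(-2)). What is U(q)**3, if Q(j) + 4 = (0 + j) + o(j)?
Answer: -12744 - 7344*I*sqrt(5) ≈ -12744.0 - 16422.0*I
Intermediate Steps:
o(R) = 0 (o(R) = 0*(3 - 2*R) = 0)
Q(j) = -4 + j (Q(j) = -4 + ((0 + j) + 0) = -4 + (j + 0) = -4 + j)
U(V) = 6 + sqrt(V)*(2 - 2*V) (U(V) = 6 + (-4 + (-3 + V)*(-2))*sqrt(V) = 6 + (-4 + (6 - 2*V))*sqrt(V) = 6 + (2 - 2*V)*sqrt(V) = 6 + sqrt(V)*(2 - 2*V))
U(q)**3 = (6 + 2*sqrt(-5)*(1 - 1*(-5)))**3 = (6 + 2*(I*sqrt(5))*(1 + 5))**3 = (6 + 2*(I*sqrt(5))*6)**3 = (6 + 12*I*sqrt(5))**3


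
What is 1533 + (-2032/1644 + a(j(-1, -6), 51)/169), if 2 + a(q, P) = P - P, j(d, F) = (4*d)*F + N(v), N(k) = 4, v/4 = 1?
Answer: 106393973/69459 ≈ 1531.8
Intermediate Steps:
v = 4 (v = 4*1 = 4)
j(d, F) = 4 + 4*F*d (j(d, F) = (4*d)*F + 4 = 4*F*d + 4 = 4 + 4*F*d)
a(q, P) = -2 (a(q, P) = -2 + (P - P) = -2 + 0 = -2)
1533 + (-2032/1644 + a(j(-1, -6), 51)/169) = 1533 + (-2032/1644 - 2/169) = 1533 + (-2032*1/1644 - 2*1/169) = 1533 + (-508/411 - 2/169) = 1533 - 86674/69459 = 106393973/69459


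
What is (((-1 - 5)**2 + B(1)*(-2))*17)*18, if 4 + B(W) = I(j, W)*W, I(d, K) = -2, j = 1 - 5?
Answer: 14688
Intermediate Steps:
j = -4
B(W) = -4 - 2*W
(((-1 - 5)**2 + B(1)*(-2))*17)*18 = (((-1 - 5)**2 + (-4 - 2*1)*(-2))*17)*18 = (((-6)**2 + (-4 - 2)*(-2))*17)*18 = ((36 - 6*(-2))*17)*18 = ((36 + 12)*17)*18 = (48*17)*18 = 816*18 = 14688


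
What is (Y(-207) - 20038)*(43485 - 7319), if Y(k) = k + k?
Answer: -739667032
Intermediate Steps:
Y(k) = 2*k
(Y(-207) - 20038)*(43485 - 7319) = (2*(-207) - 20038)*(43485 - 7319) = (-414 - 20038)*36166 = -20452*36166 = -739667032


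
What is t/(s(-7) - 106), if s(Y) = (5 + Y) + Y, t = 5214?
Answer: -5214/115 ≈ -45.339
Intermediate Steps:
s(Y) = 5 + 2*Y
t/(s(-7) - 106) = 5214/((5 + 2*(-7)) - 106) = 5214/((5 - 14) - 106) = 5214/(-9 - 106) = 5214/(-115) = 5214*(-1/115) = -5214/115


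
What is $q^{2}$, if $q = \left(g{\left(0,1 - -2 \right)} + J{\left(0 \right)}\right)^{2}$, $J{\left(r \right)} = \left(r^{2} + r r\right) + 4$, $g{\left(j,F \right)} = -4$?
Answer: $0$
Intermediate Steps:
$J{\left(r \right)} = 4 + 2 r^{2}$ ($J{\left(r \right)} = \left(r^{2} + r^{2}\right) + 4 = 2 r^{2} + 4 = 4 + 2 r^{2}$)
$q = 0$ ($q = \left(-4 + \left(4 + 2 \cdot 0^{2}\right)\right)^{2} = \left(-4 + \left(4 + 2 \cdot 0\right)\right)^{2} = \left(-4 + \left(4 + 0\right)\right)^{2} = \left(-4 + 4\right)^{2} = 0^{2} = 0$)
$q^{2} = 0^{2} = 0$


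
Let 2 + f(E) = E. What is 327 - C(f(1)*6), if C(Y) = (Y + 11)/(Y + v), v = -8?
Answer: 4583/14 ≈ 327.36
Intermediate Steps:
f(E) = -2 + E
C(Y) = (11 + Y)/(-8 + Y) (C(Y) = (Y + 11)/(Y - 8) = (11 + Y)/(-8 + Y))
327 - C(f(1)*6) = 327 - (11 + (-2 + 1)*6)/(-8 + (-2 + 1)*6) = 327 - (11 - 1*6)/(-8 - 1*6) = 327 - (11 - 6)/(-8 - 6) = 327 - 5/(-14) = 327 - (-1)*5/14 = 327 - 1*(-5/14) = 327 + 5/14 = 4583/14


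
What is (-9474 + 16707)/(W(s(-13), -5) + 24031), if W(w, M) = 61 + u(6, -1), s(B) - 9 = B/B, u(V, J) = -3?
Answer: 7233/24089 ≈ 0.30026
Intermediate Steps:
s(B) = 10 (s(B) = 9 + B/B = 9 + 1 = 10)
W(w, M) = 58 (W(w, M) = 61 - 3 = 58)
(-9474 + 16707)/(W(s(-13), -5) + 24031) = (-9474 + 16707)/(58 + 24031) = 7233/24089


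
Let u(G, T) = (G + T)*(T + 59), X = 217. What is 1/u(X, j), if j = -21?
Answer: 1/7448 ≈ 0.00013426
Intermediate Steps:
u(G, T) = (59 + T)*(G + T) (u(G, T) = (G + T)*(59 + T) = (59 + T)*(G + T))
1/u(X, j) = 1/((-21)² + 59*217 + 59*(-21) + 217*(-21)) = 1/(441 + 12803 - 1239 - 4557) = 1/7448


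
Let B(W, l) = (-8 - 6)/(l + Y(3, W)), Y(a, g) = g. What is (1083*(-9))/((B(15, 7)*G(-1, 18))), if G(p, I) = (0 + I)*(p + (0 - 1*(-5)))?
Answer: 11913/56 ≈ 212.73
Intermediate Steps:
B(W, l) = -14/(W + l) (B(W, l) = (-8 - 6)/(l + W) = -14/(W + l))
G(p, I) = I*(5 + p) (G(p, I) = I*(p + (0 + 5)) = I*(p + 5) = I*(5 + p))
(1083*(-9))/((B(15, 7)*G(-1, 18))) = (1083*(-9))/(((-14/(15 + 7))*(18*(5 - 1)))) = -9747/((-14/22)*(18*4)) = -9747/(-14*1/22*72) = -9747/((-7/11*72)) = -9747/(-504/11) = -9747*(-11/504) = 11913/56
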